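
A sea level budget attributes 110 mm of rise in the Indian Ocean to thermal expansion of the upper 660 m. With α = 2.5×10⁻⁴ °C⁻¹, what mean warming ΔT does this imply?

ΔT = Δh/(αH) = 0.11 / (2.5×10⁻⁴ × 660) ≈ 0.6667 °C

ΔT ≈ 0.667 °C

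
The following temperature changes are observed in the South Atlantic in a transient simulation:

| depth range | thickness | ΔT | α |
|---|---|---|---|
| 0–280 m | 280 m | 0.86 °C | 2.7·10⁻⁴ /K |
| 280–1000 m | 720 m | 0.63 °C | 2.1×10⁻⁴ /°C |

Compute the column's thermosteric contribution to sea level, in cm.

16.0 cm of thermosteric rise

0–280 m: 0.86 × 280 × 2.7×10⁻⁴ = 0.065016 m
280–1000 m: 2.1×10⁻⁴ × 0.63 × 720 = 0.095256 m
Δh = 0.065016 + 0.095256 = 0.160272 m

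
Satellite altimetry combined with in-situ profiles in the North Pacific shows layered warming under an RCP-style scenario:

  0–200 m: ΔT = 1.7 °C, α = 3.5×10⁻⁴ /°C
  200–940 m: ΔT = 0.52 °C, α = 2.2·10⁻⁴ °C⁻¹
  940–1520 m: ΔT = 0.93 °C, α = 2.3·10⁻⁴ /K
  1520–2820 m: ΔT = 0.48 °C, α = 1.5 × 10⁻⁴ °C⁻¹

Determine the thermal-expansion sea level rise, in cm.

Layer 1: 1.7 × 200 × 3.5×10⁻⁴ = 0.11900 m
0.52 × 740 × 2.2×10⁻⁴ = 0.084656 m
940–1520 m: 2.3×10⁻⁴ × 0.93 × 580 = 0.124062 m
1520–2820 m: 1.5×10⁻⁴ × 0.48 × 1300 = 0.09360 m
Δh = 0.11900 + 0.084656 + 0.124062 + 0.09360 = 0.421318 m ≈ 42.1 cm

Δh = 42.1 cm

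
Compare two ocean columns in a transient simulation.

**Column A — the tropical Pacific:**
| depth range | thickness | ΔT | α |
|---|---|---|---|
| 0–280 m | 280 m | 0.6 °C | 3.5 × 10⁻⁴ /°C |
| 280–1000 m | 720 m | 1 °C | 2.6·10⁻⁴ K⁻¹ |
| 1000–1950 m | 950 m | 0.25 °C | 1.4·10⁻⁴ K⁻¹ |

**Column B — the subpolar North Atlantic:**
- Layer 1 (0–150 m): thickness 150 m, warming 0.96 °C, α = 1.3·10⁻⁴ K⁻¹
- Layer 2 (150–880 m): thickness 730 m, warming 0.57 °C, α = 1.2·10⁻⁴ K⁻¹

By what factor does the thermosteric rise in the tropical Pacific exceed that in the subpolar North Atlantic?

≈ 4.07×

A 3.5×10⁻⁴ × 0.6 × 280 = 0.05880 m
A 280–1000 m: 2.6×10⁻⁴ × 720 × 1 = 0.18720 m
A Layer 3: 1.4×10⁻⁴ × 0.25 × 950 = 0.03325 m
A total: 0.27925 m
B Layer 1: 0.96 × 1.3×10⁻⁴ × 150 = 0.01872 m
B 1.2×10⁻⁴ × 0.57 × 730 = 0.049932 m
B total: 0.068652 m
Ratio: 0.27925 / 0.068652 ≈ 4.068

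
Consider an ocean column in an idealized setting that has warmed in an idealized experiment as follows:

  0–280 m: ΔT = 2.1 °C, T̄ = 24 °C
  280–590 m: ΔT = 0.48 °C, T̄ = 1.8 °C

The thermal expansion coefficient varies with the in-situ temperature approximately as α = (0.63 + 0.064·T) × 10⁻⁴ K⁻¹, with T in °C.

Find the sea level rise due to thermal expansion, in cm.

Δh = 13.8 cm

Layer 1: α = (0.63 + 0.064×24)×10⁻⁴ = 2.166×10⁻⁴ K⁻¹
Layer 2: α = (0.63 + 0.064×1.8)×10⁻⁴ = 0.7452×10⁻⁴ K⁻¹
Layer 1: 280 × 2.1 × 2.166×10⁻⁴ = 0.1273608 m
0.48 × 0.7452×10⁻⁴ × 310 = 0.011088576 m
Δh = 0.1273608 + 0.011088576 = 0.138449376 m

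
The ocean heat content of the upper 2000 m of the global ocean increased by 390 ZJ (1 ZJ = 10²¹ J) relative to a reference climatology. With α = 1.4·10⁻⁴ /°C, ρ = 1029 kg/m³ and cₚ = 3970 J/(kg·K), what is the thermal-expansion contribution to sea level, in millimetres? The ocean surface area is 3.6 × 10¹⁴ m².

about 37 mm

Per unit area: Q = 390×10²¹ / (3.6×10¹⁴) ≈ 1.083×10⁹ J/m²
Δh = αQ/(ρcₚ) = 1.4×10⁻⁴ × 1.083×10⁹ / (1029 × 3970) ≈ 0.037115 m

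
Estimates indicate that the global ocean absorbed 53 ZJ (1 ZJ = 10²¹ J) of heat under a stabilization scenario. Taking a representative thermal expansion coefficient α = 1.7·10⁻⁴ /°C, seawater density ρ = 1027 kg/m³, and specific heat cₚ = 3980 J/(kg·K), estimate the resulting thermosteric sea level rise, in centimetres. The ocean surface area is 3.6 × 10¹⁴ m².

Δh = 0.612 cm

Per unit area: Q = 53×10²¹ / (3.6×10¹⁴) ≈ 1.472×10⁸ J/m²
Δh = αQ/(ρcₚ) = 1.7×10⁻⁴ × 1.472×10⁸ / (1027 × 3980) ≈ 0.0061221 m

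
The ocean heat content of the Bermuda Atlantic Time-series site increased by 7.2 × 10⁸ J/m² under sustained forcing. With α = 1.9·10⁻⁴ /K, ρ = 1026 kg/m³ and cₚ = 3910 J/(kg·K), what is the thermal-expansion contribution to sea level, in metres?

Δh = αQ/(ρcₚ) = 1.9×10⁻⁴ × 7.2×10⁸ / (1026 × 3910) ≈ 0.034101 m

0.034 m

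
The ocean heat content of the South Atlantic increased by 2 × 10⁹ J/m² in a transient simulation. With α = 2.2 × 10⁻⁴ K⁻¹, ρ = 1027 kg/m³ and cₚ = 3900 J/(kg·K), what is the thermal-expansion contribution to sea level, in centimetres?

Δh = αQ/(ρcₚ) = 2.2×10⁻⁴ × 2×10⁹ / (1027 × 3900) ≈ 0.10985 m

Δh = 11 cm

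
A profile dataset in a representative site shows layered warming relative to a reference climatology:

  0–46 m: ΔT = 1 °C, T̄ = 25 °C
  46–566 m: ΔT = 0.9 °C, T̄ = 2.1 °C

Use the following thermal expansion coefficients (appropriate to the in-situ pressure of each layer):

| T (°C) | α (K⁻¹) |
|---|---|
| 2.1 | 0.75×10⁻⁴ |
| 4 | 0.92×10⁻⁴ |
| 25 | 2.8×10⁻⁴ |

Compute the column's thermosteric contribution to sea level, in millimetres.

about 48.0 mm

Layer 1 at 25 °C → α = 2.8×10⁻⁴ K⁻¹
Layer 2 at 2.1 °C → α = 0.75×10⁻⁴ K⁻¹
Layer 1: 46 × 2.8×10⁻⁴ × 1 = 0.01288 m
Layer 2: 0.9 × 0.75×10⁻⁴ × 520 = 0.03510 m
Δh = 0.01288 + 0.03510 = 0.04798 m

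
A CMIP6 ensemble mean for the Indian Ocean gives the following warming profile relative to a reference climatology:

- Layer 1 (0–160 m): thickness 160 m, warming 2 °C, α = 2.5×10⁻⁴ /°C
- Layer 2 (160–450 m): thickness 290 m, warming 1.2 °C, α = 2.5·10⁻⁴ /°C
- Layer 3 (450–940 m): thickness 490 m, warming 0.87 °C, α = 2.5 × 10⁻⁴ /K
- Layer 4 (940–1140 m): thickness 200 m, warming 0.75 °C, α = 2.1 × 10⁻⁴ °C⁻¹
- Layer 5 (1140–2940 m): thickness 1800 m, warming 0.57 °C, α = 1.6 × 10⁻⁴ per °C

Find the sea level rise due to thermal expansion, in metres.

0.469 m

0–160 m: 160 × 2.5×10⁻⁴ × 2 = 0.08000 m
160–450 m: 290 × 2.5×10⁻⁴ × 1.2 = 0.08700 m
Layer 3: 0.87 × 490 × 2.5×10⁻⁴ = 0.106575 m
940–1140 m: 200 × 2.1×10⁻⁴ × 0.75 = 0.03150 m
0.57 × 1.6×10⁻⁴ × 1800 = 0.16416 m
Δh = 0.08000 + 0.08700 + 0.106575 + 0.03150 + 0.16416 = 0.469235 m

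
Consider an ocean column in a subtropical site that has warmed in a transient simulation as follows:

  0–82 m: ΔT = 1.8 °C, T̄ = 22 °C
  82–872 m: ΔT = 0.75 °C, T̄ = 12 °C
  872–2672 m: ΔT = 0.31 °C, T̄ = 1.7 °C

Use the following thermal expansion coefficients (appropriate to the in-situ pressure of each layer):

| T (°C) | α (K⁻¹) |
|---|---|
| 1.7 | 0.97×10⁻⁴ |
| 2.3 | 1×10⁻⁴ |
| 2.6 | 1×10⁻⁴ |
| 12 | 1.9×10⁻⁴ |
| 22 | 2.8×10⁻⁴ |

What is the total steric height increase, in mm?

about 210 mm

Layer 1 at 22 °C → α = 2.8×10⁻⁴ K⁻¹
Layer 2 at 12 °C → α = 1.9×10⁻⁴ K⁻¹
Layer 3 at 1.7 °C → α = 0.97×10⁻⁴ K⁻¹
0–82 m: 82 × 2.8×10⁻⁴ × 1.8 = 0.041328 m
Layer 2: 1.9×10⁻⁴ × 0.75 × 790 = 0.112575 m
872–2672 m: 1800 × 0.97×10⁻⁴ × 0.31 = 0.054126 m
Δh = 0.041328 + 0.112575 + 0.054126 = 0.208029 m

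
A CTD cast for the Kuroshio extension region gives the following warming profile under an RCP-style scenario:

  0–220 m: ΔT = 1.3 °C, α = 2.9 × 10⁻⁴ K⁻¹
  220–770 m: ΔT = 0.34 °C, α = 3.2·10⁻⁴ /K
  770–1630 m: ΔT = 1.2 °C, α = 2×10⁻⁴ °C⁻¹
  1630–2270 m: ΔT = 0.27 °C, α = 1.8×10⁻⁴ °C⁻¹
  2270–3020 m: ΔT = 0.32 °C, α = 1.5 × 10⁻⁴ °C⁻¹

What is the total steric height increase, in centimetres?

Δh ≈ 41.6 cm

Layer 1: 1.3 × 2.9×10⁻⁴ × 220 = 0.08294 m
550 × 0.34 × 3.2×10⁻⁴ = 0.05984 m
Layer 3: 860 × 1.2 × 2×10⁻⁴ = 0.20640 m
1630–2270 m: 0.27 × 1.8×10⁻⁴ × 640 = 0.031104 m
1.5×10⁻⁴ × 750 × 0.32 = 0.03600 m
Δh = 0.08294 + 0.05984 + 0.20640 + 0.031104 + 0.03600 = 0.416284 m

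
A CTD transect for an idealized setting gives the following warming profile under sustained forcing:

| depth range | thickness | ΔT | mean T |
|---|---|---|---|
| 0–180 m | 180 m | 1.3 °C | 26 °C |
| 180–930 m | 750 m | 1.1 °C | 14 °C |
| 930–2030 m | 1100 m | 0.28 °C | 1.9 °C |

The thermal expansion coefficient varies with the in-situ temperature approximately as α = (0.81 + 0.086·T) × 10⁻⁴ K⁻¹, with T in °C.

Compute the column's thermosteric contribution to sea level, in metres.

Δh = 0.267 m

Layer 1: α = (0.81 + 0.086×26)×10⁻⁴ = 3.046×10⁻⁴ K⁻¹
Layer 2: α = (0.81 + 0.086×14)×10⁻⁴ = 2.014×10⁻⁴ K⁻¹
Layer 3: α = (0.81 + 0.086×1.9)×10⁻⁴ = 0.9734×10⁻⁴ K⁻¹
180 × 3.046×10⁻⁴ × 1.3 = 0.0712764 m
Layer 2: 750 × 1.1 × 2.014×10⁻⁴ = 0.166155 m
0.9734×10⁻⁴ × 0.28 × 1100 = 0.02998072 m
Δh = 0.0712764 + 0.166155 + 0.02998072 = 0.26741212 m ≈ 0.267 m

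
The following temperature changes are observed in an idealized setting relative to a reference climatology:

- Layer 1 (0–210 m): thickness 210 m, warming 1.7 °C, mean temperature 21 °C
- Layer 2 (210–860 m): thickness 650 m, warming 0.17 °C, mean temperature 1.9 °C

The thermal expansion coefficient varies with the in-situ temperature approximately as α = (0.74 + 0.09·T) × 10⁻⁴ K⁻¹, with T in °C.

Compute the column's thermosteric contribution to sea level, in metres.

Layer 1: α = (0.74 + 0.09×21)×10⁻⁴ = 2.63×10⁻⁴ K⁻¹
Layer 2: α = (0.74 + 0.09×1.9)×10⁻⁴ = 0.911×10⁻⁴ K⁻¹
Layer 1: 1.7 × 2.63×10⁻⁴ × 210 = 0.093891 m
210–860 m: 0.911×10⁻⁴ × 650 × 0.17 = 0.01006655 m
Δh = 0.093891 + 0.01006655 = 0.10395755 m

0.104 m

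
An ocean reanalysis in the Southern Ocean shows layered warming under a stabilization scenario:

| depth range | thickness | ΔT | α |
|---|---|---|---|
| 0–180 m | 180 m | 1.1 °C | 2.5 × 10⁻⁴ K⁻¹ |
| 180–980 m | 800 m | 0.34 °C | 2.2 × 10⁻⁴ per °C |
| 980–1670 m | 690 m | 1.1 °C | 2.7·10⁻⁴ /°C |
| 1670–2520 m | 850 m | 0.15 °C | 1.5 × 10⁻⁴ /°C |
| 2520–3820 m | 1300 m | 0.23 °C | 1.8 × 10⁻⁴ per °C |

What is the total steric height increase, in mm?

Layer 1: 2.5×10⁻⁴ × 1.1 × 180 = 0.04950 m
0.34 × 2.2×10⁻⁴ × 800 = 0.05984 m
Layer 3: 1.1 × 690 × 2.7×10⁻⁴ = 0.20493 m
Layer 4: 0.15 × 1.5×10⁻⁴ × 850 = 0.019125 m
0.23 × 1.8×10⁻⁴ × 1300 = 0.05382 m
Δh = 0.04950 + 0.05984 + 0.20493 + 0.019125 + 0.05382 = 0.387215 m

Δh = 387 mm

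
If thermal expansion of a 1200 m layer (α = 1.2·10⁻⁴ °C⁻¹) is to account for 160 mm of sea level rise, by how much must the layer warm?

1.1 °C

ΔT = Δh/(αH) = 0.16 / (1.2×10⁻⁴ × 1200) ≈ 1.111 °C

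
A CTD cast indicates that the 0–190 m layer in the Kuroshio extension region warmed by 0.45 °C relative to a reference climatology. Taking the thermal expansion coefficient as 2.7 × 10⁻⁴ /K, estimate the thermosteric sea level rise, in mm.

Δh = αΔT·H = 2.7×10⁻⁴ × 0.45 × 190 = 0.023085 m

Δh = 23 mm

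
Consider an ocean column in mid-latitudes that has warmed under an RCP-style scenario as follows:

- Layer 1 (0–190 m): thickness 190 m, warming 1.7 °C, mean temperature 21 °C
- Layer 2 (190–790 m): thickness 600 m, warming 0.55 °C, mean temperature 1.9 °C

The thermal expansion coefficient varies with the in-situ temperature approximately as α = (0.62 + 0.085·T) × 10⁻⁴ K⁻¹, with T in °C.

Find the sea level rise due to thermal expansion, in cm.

10.3 cm of thermosteric rise

Layer 1: α = (0.62 + 0.085×21)×10⁻⁴ = 2.405×10⁻⁴ K⁻¹
Layer 2: α = (0.62 + 0.085×1.9)×10⁻⁴ = 0.7815×10⁻⁴ K⁻¹
0–190 m: 2.405×10⁻⁴ × 190 × 1.7 = 0.0776815 m
0.7815×10⁻⁴ × 0.55 × 600 = 0.0257895 m
Δh = 0.0776815 + 0.0257895 = 0.103471 m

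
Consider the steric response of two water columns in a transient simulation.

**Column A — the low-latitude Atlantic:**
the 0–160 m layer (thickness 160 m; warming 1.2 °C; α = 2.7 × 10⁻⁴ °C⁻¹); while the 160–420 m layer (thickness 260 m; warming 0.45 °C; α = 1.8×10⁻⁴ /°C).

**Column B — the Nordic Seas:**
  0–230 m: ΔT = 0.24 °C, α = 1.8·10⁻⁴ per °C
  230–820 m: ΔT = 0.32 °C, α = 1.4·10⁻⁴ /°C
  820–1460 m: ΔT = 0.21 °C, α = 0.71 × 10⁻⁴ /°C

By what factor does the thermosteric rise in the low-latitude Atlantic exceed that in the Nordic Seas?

A Layer 1: 2.7×10⁻⁴ × 1.2 × 160 = 0.05184 m
A Layer 2: 1.8×10⁻⁴ × 0.45 × 260 = 0.02106 m
A total: 0.07290 m
B 0–230 m: 230 × 1.8×10⁻⁴ × 0.24 = 0.009936 m
B 230–820 m: 590 × 0.32 × 1.4×10⁻⁴ = 0.026432 m
B Layer 3: 640 × 0.21 × 0.71×10⁻⁴ = 0.0095424 m
B total: 0.0459104 m
Ratio: 0.07290 / 0.0459104 ≈ 1.588

≈ 1.6×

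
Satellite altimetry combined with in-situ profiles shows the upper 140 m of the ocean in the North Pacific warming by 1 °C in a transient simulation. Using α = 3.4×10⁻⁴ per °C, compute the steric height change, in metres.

Δh = αΔT·H = 3.4×10⁻⁴ × 1 × 140 = 0.04760 m

Δh ≈ 0.0476 m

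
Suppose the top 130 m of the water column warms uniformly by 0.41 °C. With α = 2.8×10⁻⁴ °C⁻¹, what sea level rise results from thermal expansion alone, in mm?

15 mm

Δh = αΔT·H = 2.8×10⁻⁴ × 0.41 × 130 = 0.014924 m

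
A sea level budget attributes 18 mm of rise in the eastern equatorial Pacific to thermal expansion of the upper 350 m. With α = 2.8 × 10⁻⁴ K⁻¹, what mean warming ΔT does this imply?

about 0.18 K

ΔT = Δh/(αH) = 0.018 / (2.8×10⁻⁴ × 350) ≈ 0.1837 K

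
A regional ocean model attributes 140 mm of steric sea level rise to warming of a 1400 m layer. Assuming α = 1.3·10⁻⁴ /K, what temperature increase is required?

ΔT = Δh/(αH) = 0.14 / (1.3×10⁻⁴ × 1400) ≈ 0.7692 K

about 0.769 K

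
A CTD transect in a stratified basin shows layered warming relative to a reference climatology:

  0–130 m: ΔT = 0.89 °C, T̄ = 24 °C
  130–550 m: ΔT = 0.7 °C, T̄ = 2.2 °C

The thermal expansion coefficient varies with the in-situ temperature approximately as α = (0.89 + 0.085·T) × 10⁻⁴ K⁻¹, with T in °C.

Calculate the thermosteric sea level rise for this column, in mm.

Layer 1: α = (0.89 + 0.085×24)×10⁻⁴ = 2.93×10⁻⁴ K⁻¹
Layer 2: α = (0.89 + 0.085×2.2)×10⁻⁴ = 1.077×10⁻⁴ K⁻¹
2.93×10⁻⁴ × 130 × 0.89 = 0.0339001 m
130–550 m: 0.7 × 420 × 1.077×10⁻⁴ = 0.0316638 m
Δh = 0.0339001 + 0.0316638 = 0.0655639 m ≈ 65.6 mm

65.6 mm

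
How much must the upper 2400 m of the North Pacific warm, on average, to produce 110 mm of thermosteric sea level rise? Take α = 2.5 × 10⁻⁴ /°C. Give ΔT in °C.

ΔT = Δh/(αH) = 0.11 / (2.5×10⁻⁴ × 2400) ≈ 0.1833 °C

ΔT ≈ 0.183 °C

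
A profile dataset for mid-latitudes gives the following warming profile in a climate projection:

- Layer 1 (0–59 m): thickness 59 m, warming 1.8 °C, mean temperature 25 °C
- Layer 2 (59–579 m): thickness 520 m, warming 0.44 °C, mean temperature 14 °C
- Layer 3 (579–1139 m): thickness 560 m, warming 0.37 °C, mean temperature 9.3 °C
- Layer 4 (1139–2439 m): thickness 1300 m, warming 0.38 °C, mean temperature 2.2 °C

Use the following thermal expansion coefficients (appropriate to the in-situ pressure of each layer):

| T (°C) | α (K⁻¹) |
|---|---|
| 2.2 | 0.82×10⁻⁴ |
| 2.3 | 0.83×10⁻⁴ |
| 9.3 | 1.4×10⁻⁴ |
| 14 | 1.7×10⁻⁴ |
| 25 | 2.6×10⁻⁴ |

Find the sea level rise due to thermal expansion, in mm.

136 mm

Layer 1 at 25 °C → α = 2.6×10⁻⁴ K⁻¹
Layer 2 at 14 °C → α = 1.7×10⁻⁴ K⁻¹
Layer 3 at 9.3 °C → α = 1.4×10⁻⁴ K⁻¹
Layer 4 at 2.2 °C → α = 0.82×10⁻⁴ K⁻¹
0–59 m: 1.8 × 59 × 2.6×10⁻⁴ = 0.027612 m
520 × 0.44 × 1.7×10⁻⁴ = 0.038896 m
579–1139 m: 1.4×10⁻⁴ × 560 × 0.37 = 0.029008 m
0.82×10⁻⁴ × 0.38 × 1300 = 0.040508 m
Δh = 0.027612 + 0.038896 + 0.029008 + 0.040508 = 0.136024 m ≈ 136 mm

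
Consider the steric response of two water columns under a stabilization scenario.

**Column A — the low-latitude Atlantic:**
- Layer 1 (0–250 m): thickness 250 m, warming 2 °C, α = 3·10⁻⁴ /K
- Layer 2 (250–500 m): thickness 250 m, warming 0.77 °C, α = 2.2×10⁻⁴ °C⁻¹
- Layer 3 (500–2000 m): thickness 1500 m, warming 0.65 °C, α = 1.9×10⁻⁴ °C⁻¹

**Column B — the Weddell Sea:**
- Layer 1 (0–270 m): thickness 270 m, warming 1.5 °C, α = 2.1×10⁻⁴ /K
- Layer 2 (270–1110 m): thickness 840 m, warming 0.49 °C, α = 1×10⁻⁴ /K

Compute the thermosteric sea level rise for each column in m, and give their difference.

Δh_A ≈ 0.378 m, Δh_B ≈ 0.126 m; difference ≈ 0.251 m

A 250 × 2 × 3×10⁻⁴ = 0.15000 m
A 0.77 × 2.2×10⁻⁴ × 250 = 0.04235 m
A 500–2000 m: 1.9×10⁻⁴ × 1500 × 0.65 = 0.18525 m
A total: 0.37760 m
B 1.5 × 270 × 2.1×10⁻⁴ = 0.08505 m
B 270–1110 m: 1×10⁻⁴ × 840 × 0.49 = 0.04116 m
B total: 0.12621 m
Difference: 0.37760 − 0.12621 = 0.25139 m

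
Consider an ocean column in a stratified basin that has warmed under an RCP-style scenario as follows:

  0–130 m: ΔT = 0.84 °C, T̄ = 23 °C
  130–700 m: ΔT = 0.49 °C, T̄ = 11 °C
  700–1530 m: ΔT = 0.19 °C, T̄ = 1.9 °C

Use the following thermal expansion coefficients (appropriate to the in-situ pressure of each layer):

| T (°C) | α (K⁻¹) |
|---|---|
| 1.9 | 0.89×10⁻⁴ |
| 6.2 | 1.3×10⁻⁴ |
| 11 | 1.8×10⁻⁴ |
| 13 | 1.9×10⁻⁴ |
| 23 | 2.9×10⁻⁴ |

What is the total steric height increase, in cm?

Layer 1 at 23 °C → α = 2.9×10⁻⁴ K⁻¹
Layer 2 at 11 °C → α = 1.8×10⁻⁴ K⁻¹
Layer 3 at 1.9 °C → α = 0.89×10⁻⁴ K⁻¹
0–130 m: 0.84 × 2.9×10⁻⁴ × 130 = 0.031668 m
130–700 m: 570 × 1.8×10⁻⁴ × 0.49 = 0.050274 m
830 × 0.19 × 0.89×10⁻⁴ = 0.0140353 m
Δh = 0.031668 + 0.050274 + 0.0140353 = 0.0959773 m

9.60 cm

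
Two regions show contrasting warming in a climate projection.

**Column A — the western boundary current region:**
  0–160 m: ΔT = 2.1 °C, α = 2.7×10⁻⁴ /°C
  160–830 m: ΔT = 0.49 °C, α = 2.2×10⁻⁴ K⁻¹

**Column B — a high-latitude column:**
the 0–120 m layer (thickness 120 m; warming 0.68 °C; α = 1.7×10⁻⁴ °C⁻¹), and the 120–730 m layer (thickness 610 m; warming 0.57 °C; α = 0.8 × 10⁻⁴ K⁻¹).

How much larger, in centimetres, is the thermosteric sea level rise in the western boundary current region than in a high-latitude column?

A 0–160 m: 160 × 2.7×10⁻⁴ × 2.1 = 0.09072 m
A Layer 2: 2.2×10⁻⁴ × 0.49 × 670 = 0.072226 m
A total: 0.162946 m
B 1.7×10⁻⁴ × 120 × 0.68 = 0.013872 m
B 120–730 m: 610 × 0.8×10⁻⁴ × 0.57 = 0.027816 m
B total: 0.041688 m
Difference: 0.162946 − 0.041688 = 0.121258 m

12.1 cm larger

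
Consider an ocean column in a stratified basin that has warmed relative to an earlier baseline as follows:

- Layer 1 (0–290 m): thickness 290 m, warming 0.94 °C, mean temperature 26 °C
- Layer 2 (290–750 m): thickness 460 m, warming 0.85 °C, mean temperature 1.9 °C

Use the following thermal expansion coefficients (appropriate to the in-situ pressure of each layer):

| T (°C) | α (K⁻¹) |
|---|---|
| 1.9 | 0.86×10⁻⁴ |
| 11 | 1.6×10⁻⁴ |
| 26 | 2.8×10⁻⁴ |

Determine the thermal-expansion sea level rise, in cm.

Δh ≈ 11 cm

Layer 1 at 26 °C → α = 2.8×10⁻⁴ K⁻¹
Layer 2 at 1.9 °C → α = 0.86×10⁻⁴ K⁻¹
Layer 1: 290 × 0.94 × 2.8×10⁻⁴ = 0.076328 m
0.86×10⁻⁴ × 0.85 × 460 = 0.033626 m
Δh = 0.076328 + 0.033626 = 0.109954 m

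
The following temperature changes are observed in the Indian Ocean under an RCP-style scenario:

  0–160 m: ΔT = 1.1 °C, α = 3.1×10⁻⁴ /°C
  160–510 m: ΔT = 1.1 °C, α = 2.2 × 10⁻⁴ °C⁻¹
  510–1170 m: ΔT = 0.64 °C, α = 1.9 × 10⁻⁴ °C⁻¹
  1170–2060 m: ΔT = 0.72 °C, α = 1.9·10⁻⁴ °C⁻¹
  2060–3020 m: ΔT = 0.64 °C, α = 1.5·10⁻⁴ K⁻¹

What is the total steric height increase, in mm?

Layer 1: 160 × 1.1 × 3.1×10⁻⁴ = 0.05456 m
1.1 × 350 × 2.2×10⁻⁴ = 0.08470 m
510–1170 m: 0.64 × 1.9×10⁻⁴ × 660 = 0.080256 m
890 × 1.9×10⁻⁴ × 0.72 = 0.121752 m
0.64 × 1.5×10⁻⁴ × 960 = 0.09216 m
Δh = 0.05456 + 0.08470 + 0.080256 + 0.121752 + 0.09216 = 0.433428 m ≈ 430 mm

about 430 mm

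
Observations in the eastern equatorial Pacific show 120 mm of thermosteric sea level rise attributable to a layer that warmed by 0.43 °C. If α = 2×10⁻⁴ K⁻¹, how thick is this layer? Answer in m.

1400 m

H = Δh/(αΔT) = 0.12 / (2×10⁻⁴ × 0.43) ≈ 1395 m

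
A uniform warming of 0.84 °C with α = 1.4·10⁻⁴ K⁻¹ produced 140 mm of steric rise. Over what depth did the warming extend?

H = Δh/(αΔT) = 0.14 / (1.4×10⁻⁴ × 0.84) ≈ 1190 m

1190 m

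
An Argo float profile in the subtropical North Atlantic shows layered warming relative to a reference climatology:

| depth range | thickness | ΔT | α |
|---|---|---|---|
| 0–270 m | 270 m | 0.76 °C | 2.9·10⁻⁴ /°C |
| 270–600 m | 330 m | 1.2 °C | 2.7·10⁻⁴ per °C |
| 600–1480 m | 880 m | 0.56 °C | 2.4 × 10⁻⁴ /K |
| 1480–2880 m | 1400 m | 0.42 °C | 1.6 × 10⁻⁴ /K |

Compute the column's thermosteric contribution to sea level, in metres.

0–270 m: 0.76 × 270 × 2.9×10⁻⁴ = 0.059508 m
270–600 m: 2.7×10⁻⁴ × 330 × 1.2 = 0.10692 m
Layer 3: 2.4×10⁻⁴ × 880 × 0.56 = 0.118272 m
1480–2880 m: 0.42 × 1400 × 1.6×10⁻⁴ = 0.09408 m
Δh = 0.059508 + 0.10692 + 0.118272 + 0.09408 = 0.37878 m ≈ 0.38 m

about 0.38 m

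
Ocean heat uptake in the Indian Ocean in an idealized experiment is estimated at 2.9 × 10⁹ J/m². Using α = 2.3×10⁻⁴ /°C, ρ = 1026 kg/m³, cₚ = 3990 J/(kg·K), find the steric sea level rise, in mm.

Δh = αQ/(ρcₚ) = 2.3×10⁻⁴ × 2.9×10⁹ / (1026 × 3990) ≈ 0.16293 m

160 mm of thermosteric rise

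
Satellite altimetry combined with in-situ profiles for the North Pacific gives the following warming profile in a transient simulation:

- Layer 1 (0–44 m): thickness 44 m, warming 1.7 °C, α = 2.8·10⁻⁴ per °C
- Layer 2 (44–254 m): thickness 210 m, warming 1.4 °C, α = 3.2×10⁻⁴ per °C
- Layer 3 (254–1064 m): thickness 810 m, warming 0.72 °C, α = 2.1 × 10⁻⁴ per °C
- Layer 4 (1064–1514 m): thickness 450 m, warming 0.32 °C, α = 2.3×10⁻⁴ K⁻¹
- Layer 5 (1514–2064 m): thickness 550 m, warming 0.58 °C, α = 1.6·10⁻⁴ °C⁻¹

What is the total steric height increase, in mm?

Δh ≈ 322 mm

Layer 1: 1.7 × 2.8×10⁻⁴ × 44 = 0.020944 m
Layer 2: 3.2×10⁻⁴ × 210 × 1.4 = 0.09408 m
254–1064 m: 810 × 0.72 × 2.1×10⁻⁴ = 0.122472 m
1064–1514 m: 2.3×10⁻⁴ × 0.32 × 450 = 0.03312 m
1514–2064 m: 1.6×10⁻⁴ × 0.58 × 550 = 0.05104 m
Δh = 0.020944 + 0.09408 + 0.122472 + 0.03312 + 0.05104 = 0.321656 m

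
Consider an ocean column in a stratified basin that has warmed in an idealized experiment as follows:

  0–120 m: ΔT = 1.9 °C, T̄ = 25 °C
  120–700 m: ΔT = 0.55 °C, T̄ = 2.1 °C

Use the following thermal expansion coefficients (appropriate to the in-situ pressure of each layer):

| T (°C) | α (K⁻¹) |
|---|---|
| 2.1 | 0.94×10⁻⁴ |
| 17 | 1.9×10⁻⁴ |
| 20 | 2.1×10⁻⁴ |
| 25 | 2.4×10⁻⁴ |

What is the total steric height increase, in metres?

about 0.085 m

Layer 1 at 25 °C → α = 2.4×10⁻⁴ K⁻¹
Layer 2 at 2.1 °C → α = 0.94×10⁻⁴ K⁻¹
Layer 1: 2.4×10⁻⁴ × 1.9 × 120 = 0.05472 m
580 × 0.55 × 0.94×10⁻⁴ = 0.029986 m
Δh = 0.05472 + 0.029986 = 0.084706 m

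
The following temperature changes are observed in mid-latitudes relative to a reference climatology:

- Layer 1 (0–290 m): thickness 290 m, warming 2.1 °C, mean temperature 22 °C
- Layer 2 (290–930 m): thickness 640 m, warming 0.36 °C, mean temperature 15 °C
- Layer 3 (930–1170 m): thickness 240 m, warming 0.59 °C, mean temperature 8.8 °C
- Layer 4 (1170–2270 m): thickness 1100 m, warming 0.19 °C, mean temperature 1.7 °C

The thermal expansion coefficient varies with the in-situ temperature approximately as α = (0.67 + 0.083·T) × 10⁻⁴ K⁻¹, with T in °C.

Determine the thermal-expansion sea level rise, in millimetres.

Δh ≈ 233 mm

Layer 1: α = (0.67 + 0.083×22)×10⁻⁴ = 2.496×10⁻⁴ K⁻¹
Layer 2: α = (0.67 + 0.083×15)×10⁻⁴ = 1.915×10⁻⁴ K⁻¹
Layer 3: α = (0.67 + 0.083×8.8)×10⁻⁴ = 1.4004×10⁻⁴ K⁻¹
Layer 4: α = (0.67 + 0.083×1.7)×10⁻⁴ = 0.8111×10⁻⁴ K⁻¹
0–290 m: 2.1 × 2.496×10⁻⁴ × 290 = 0.1520064 m
Layer 2: 0.36 × 1.915×10⁻⁴ × 640 = 0.0441216 m
240 × 1.4004×10⁻⁴ × 0.59 = 0.019829664 m
Layer 4: 0.8111×10⁻⁴ × 1100 × 0.19 = 0.01695199 m
Δh = 0.1520064 + 0.0441216 + 0.019829664 + 0.01695199 = 0.232909654 m ≈ 233 mm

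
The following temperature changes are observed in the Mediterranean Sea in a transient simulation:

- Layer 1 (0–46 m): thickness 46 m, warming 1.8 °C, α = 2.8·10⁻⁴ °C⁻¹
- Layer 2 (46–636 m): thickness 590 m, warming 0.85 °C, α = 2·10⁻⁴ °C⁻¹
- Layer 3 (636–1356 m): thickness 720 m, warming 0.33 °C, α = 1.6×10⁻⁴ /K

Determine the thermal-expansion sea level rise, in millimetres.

0–46 m: 2.8×10⁻⁴ × 1.8 × 46 = 0.023184 m
Layer 2: 590 × 2×10⁻⁴ × 0.85 = 0.10030 m
636–1356 m: 1.6×10⁻⁴ × 720 × 0.33 = 0.038016 m
Δh = 0.023184 + 0.10030 + 0.038016 = 0.16150 m

160 mm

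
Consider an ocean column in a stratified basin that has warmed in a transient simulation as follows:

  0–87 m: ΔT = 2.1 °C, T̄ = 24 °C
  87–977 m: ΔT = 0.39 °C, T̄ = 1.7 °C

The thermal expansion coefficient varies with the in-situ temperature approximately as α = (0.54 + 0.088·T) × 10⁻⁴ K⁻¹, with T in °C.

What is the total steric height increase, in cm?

about 7.24 cm

Layer 1: α = (0.54 + 0.088×24)×10⁻⁴ = 2.652×10⁻⁴ K⁻¹
Layer 2: α = (0.54 + 0.088×1.7)×10⁻⁴ = 0.6896×10⁻⁴ K⁻¹
0–87 m: 2.652×10⁻⁴ × 87 × 2.1 = 0.04845204 m
Layer 2: 0.39 × 890 × 0.6896×10⁻⁴ = 0.023936016 m
Δh = 0.04845204 + 0.023936016 = 0.072388056 m ≈ 7.24 cm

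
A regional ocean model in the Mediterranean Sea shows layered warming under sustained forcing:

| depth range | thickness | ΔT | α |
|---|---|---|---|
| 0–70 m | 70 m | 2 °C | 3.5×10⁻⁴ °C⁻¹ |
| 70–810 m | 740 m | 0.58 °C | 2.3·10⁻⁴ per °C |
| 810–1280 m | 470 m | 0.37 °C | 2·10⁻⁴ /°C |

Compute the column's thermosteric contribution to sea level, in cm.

3.5×10⁻⁴ × 70 × 2 = 0.04900 m
70–810 m: 2.3×10⁻⁴ × 0.58 × 740 = 0.098716 m
470 × 0.37 × 2×10⁻⁴ = 0.03478 m
Δh = 0.04900 + 0.098716 + 0.03478 = 0.182496 m ≈ 18.2 cm

Δh = 18.2 cm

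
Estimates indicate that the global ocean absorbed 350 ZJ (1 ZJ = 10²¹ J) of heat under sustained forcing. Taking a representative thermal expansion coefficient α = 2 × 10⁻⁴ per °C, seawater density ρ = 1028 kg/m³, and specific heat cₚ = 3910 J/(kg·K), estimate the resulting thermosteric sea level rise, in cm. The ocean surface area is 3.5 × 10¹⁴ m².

Per unit area: Q = 350×10²¹ / (3.5×10¹⁴) = 1×10⁹ J/m²
Δh = αQ/(ρcₚ) = 2×10⁻⁴ × 1×10⁹ / (1028 × 3910) ≈ 0.049758 m

Δh ≈ 5.0 cm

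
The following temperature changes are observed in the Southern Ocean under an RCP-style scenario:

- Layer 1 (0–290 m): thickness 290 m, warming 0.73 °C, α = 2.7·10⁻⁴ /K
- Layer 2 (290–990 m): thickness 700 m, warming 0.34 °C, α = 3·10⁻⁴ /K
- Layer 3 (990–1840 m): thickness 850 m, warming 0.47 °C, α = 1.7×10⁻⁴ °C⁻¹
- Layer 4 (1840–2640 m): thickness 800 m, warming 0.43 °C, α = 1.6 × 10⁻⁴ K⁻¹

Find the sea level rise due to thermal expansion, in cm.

0–290 m: 290 × 0.73 × 2.7×10⁻⁴ = 0.057159 m
Layer 2: 3×10⁻⁴ × 700 × 0.34 = 0.07140 m
850 × 0.47 × 1.7×10⁻⁴ = 0.067915 m
800 × 1.6×10⁻⁴ × 0.43 = 0.05504 m
Δh = 0.057159 + 0.07140 + 0.067915 + 0.05504 = 0.251514 m ≈ 25.2 cm

Δh = 25.2 cm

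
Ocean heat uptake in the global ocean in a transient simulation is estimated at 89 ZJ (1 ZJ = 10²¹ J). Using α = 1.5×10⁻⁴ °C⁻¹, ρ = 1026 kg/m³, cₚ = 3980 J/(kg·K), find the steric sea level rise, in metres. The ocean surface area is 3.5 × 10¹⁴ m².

Per unit area: Q = 89×10²¹ / (3.5×10¹⁴) ≈ 2.543×10⁸ J/m²
Δh = αQ/(ρcₚ) = 1.5×10⁻⁴ × 2.543×10⁸ / (1026 × 3980) ≈ 0.0093413 m

0.00934 m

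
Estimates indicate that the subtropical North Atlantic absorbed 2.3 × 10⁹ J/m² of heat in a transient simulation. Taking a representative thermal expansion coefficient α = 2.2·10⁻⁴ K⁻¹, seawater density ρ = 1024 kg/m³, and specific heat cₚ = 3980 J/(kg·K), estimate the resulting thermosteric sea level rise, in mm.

Δh = αQ/(ρcₚ) = 2.2×10⁻⁴ × 2.3×10⁹ / (1024 × 3980) ≈ 0.12416 m

Δh = 124 mm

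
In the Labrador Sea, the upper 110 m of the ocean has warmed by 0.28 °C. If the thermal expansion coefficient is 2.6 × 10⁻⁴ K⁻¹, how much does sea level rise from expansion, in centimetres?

Δh = αΔT·H = 2.6×10⁻⁴ × 0.28 × 110 = 0.008008 m

about 0.80 cm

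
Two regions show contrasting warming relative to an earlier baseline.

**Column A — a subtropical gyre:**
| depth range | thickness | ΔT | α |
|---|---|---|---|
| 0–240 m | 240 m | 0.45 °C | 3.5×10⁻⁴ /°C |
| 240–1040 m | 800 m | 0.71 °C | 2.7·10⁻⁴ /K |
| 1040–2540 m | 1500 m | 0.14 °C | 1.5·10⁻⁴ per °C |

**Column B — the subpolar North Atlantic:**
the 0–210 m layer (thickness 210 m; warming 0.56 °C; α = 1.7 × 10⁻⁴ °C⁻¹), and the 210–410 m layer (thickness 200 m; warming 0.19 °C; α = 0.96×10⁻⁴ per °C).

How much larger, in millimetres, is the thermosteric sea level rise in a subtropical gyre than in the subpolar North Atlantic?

Δh_A − Δh_B ≈ 199 mm

A 0–240 m: 240 × 3.5×10⁻⁴ × 0.45 = 0.03780 m
A 0.71 × 800 × 2.7×10⁻⁴ = 0.15336 m
A 1040–2540 m: 1.5×10⁻⁴ × 0.14 × 1500 = 0.03150 m
A total: 0.22266 m
B Layer 1: 210 × 0.56 × 1.7×10⁻⁴ = 0.019992 m
B 210–410 m: 0.19 × 0.96×10⁻⁴ × 200 = 0.003648 m
B total: 0.02364 m
Difference: 0.22266 − 0.02364 = 0.19902 m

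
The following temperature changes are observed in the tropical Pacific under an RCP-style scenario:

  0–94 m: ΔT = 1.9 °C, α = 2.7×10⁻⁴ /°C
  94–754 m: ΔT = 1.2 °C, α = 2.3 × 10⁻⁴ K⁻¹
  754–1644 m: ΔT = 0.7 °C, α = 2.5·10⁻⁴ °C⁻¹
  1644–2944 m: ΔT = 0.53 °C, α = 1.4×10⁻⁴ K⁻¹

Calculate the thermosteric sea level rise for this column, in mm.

Δh = 483 mm

0–94 m: 2.7×10⁻⁴ × 1.9 × 94 = 0.048222 m
1.2 × 660 × 2.3×10⁻⁴ = 0.18216 m
Layer 3: 2.5×10⁻⁴ × 0.7 × 890 = 0.15575 m
1300 × 0.53 × 1.4×10⁻⁴ = 0.09646 m
Δh = 0.048222 + 0.18216 + 0.15575 + 0.09646 = 0.482592 m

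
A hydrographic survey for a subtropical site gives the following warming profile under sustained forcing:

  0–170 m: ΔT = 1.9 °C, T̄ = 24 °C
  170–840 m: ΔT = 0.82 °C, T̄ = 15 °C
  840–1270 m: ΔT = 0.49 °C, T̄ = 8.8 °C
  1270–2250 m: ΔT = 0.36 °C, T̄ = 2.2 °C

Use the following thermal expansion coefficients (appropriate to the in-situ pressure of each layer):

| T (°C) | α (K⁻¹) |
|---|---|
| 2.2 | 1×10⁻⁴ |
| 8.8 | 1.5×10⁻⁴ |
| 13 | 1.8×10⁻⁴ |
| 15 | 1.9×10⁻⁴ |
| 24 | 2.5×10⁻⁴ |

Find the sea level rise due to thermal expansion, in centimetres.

Layer 1 at 24 °C → α = 2.5×10⁻⁴ K⁻¹
Layer 2 at 15 °C → α = 1.9×10⁻⁴ K⁻¹
Layer 3 at 8.8 °C → α = 1.5×10⁻⁴ K⁻¹
Layer 4 at 2.2 °C → α = 1×10⁻⁴ K⁻¹
0–170 m: 1.9 × 2.5×10⁻⁴ × 170 = 0.08075 m
1.9×10⁻⁴ × 670 × 0.82 = 0.104386 m
840–1270 m: 0.49 × 1.5×10⁻⁴ × 430 = 0.031605 m
1270–2250 m: 980 × 0.36 × 1×10⁻⁴ = 0.03528 m
Δh = 0.08075 + 0.104386 + 0.031605 + 0.03528 = 0.252021 m ≈ 25 cm

about 25 cm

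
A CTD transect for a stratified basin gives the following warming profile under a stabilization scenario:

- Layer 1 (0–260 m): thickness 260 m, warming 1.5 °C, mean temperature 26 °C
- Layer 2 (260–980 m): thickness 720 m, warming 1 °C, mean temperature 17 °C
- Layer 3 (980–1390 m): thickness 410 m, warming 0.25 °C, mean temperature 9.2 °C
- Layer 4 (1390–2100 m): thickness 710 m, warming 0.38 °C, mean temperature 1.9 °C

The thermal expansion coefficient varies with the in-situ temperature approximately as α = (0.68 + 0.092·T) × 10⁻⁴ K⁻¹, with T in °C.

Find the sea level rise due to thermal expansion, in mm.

320 mm of thermosteric rise

Layer 1: α = (0.68 + 0.092×26)×10⁻⁴ = 3.072×10⁻⁴ K⁻¹
Layer 2: α = (0.68 + 0.092×17)×10⁻⁴ = 2.244×10⁻⁴ K⁻¹
Layer 3: α = (0.68 + 0.092×9.2)×10⁻⁴ = 1.5264×10⁻⁴ K⁻¹
Layer 4: α = (0.68 + 0.092×1.9)×10⁻⁴ = 0.8548×10⁻⁴ K⁻¹
0–260 m: 3.072×10⁻⁴ × 260 × 1.5 = 0.119808 m
Layer 2: 720 × 1 × 2.244×10⁻⁴ = 0.161568 m
Layer 3: 1.5264×10⁻⁴ × 0.25 × 410 = 0.0156456 m
0.8548×10⁻⁴ × 710 × 0.38 = 0.023062504 m
Δh = 0.119808 + 0.161568 + 0.0156456 + 0.023062504 = 0.320084104 m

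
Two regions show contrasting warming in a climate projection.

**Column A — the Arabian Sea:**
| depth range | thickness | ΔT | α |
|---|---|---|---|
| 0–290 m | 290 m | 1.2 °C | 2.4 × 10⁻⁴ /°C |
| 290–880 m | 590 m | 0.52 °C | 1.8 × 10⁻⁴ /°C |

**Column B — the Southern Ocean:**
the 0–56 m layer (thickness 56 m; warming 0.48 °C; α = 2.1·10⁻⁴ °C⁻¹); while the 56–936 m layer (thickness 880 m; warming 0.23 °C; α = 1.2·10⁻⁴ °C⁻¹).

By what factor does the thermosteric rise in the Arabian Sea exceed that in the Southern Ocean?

A 2.4×10⁻⁴ × 1.2 × 290 = 0.08352 m
A Layer 2: 590 × 0.52 × 1.8×10⁻⁴ = 0.055224 m
A total: 0.138744 m
B 0–56 m: 0.48 × 56 × 2.1×10⁻⁴ = 0.0056448 m
B 56–936 m: 1.2×10⁻⁴ × 880 × 0.23 = 0.024288 m
B total: 0.0299328 m
Ratio: 0.138744 / 0.0299328 ≈ 4.635

4.6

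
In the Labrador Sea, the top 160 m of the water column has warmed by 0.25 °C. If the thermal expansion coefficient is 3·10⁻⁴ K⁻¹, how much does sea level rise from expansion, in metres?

Δh = αΔT·H = 3×10⁻⁴ × 0.25 × 160 = 0.01200 m

0.012 m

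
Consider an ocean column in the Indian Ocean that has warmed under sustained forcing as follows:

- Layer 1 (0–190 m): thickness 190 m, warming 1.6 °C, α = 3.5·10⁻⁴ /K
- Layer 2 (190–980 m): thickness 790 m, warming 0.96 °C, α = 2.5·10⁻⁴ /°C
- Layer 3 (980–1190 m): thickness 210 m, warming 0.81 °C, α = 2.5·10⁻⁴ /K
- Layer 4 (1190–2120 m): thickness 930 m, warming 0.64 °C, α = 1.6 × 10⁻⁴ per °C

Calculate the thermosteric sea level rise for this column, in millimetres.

434 mm of thermosteric rise

Layer 1: 1.6 × 190 × 3.5×10⁻⁴ = 0.10640 m
2.5×10⁻⁴ × 790 × 0.96 = 0.18960 m
210 × 2.5×10⁻⁴ × 0.81 = 0.042525 m
Layer 4: 1.6×10⁻⁴ × 0.64 × 930 = 0.095232 m
Δh = 0.10640 + 0.18960 + 0.042525 + 0.095232 = 0.433757 m ≈ 434 mm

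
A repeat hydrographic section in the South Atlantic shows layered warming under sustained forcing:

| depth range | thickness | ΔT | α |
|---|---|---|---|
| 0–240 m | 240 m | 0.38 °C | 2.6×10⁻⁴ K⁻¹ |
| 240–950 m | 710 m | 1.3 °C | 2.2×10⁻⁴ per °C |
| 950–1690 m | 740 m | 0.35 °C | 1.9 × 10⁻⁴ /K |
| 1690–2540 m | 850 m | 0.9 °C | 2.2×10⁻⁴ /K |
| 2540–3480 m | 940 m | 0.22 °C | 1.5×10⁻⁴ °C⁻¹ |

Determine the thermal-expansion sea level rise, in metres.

0.475 m of thermosteric rise

Layer 1: 240 × 0.38 × 2.6×10⁻⁴ = 0.023712 m
2.2×10⁻⁴ × 1.3 × 710 = 0.20306 m
1.9×10⁻⁴ × 740 × 0.35 = 0.04921 m
2.2×10⁻⁴ × 0.9 × 850 = 0.16830 m
2540–3480 m: 940 × 1.5×10⁻⁴ × 0.22 = 0.03102 m
Δh = 0.023712 + 0.20306 + 0.04921 + 0.16830 + 0.03102 = 0.475302 m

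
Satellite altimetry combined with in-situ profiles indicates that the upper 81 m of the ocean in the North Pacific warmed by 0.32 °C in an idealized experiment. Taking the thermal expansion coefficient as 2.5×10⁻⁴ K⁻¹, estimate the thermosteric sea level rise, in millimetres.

about 6.48 mm

Δh = αΔT·H = 2.5×10⁻⁴ × 0.32 × 81 = 0.00648 m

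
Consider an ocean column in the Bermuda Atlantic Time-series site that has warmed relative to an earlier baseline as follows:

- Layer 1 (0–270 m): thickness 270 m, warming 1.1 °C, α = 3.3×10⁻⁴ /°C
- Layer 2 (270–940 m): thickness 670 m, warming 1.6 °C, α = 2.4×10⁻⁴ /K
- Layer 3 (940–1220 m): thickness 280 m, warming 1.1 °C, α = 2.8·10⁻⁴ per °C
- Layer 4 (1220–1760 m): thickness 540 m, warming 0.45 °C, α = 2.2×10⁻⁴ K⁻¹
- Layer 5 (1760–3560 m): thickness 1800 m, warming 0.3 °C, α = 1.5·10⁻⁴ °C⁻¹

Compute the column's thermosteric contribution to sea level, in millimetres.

270 × 3.3×10⁻⁴ × 1.1 = 0.09801 m
Layer 2: 1.6 × 2.4×10⁻⁴ × 670 = 0.25728 m
1.1 × 2.8×10⁻⁴ × 280 = 0.08624 m
Layer 4: 2.2×10⁻⁴ × 0.45 × 540 = 0.05346 m
Layer 5: 0.3 × 1800 × 1.5×10⁻⁴ = 0.08100 m
Δh = 0.09801 + 0.25728 + 0.08624 + 0.05346 + 0.08100 = 0.57599 m

Δh = 576 mm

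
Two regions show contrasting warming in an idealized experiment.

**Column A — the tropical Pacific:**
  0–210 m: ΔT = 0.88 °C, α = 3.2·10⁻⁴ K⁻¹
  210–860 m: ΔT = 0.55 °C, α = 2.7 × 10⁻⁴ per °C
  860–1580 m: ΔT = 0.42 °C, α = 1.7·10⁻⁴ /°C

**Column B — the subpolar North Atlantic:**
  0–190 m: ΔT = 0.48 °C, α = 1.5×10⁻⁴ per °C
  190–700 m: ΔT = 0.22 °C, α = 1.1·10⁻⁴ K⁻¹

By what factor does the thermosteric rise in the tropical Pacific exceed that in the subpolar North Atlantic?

a factor of 7.96

A Layer 1: 0.88 × 210 × 3.2×10⁻⁴ = 0.059136 m
A 2.7×10⁻⁴ × 650 × 0.55 = 0.096525 m
A 720 × 0.42 × 1.7×10⁻⁴ = 0.051408 m
A total: 0.207069 m
B 0–190 m: 1.5×10⁻⁴ × 190 × 0.48 = 0.01368 m
B 510 × 0.22 × 1.1×10⁻⁴ = 0.012342 m
B total: 0.026022 m
Ratio: 0.207069 / 0.026022 ≈ 7.957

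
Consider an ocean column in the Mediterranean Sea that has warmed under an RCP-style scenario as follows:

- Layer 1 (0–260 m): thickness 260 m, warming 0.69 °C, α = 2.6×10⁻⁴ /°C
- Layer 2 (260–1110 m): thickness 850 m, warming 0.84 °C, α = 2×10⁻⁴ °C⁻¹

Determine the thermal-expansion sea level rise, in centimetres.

Layer 1: 0.69 × 2.6×10⁻⁴ × 260 = 0.046644 m
0.84 × 2×10⁻⁴ × 850 = 0.14280 m
Δh = 0.046644 + 0.14280 = 0.189444 m

18.9 cm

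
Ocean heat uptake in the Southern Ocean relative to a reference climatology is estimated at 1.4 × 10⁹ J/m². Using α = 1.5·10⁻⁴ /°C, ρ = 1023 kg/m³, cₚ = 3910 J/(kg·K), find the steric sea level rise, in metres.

Δh = 0.0525 m

Δh = αQ/(ρcₚ) = 1.5×10⁻⁴ × 1.4×10⁹ / (1023 × 3910) ≈ 0.052501 m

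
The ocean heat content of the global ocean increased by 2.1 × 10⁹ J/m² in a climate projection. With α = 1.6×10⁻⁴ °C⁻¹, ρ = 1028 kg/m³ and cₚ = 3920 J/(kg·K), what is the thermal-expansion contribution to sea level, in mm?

Δh = 83.4 mm

Δh = αQ/(ρcₚ) = 1.6×10⁻⁴ × 2.1×10⁹ / (1028 × 3920) ≈ 0.08338 m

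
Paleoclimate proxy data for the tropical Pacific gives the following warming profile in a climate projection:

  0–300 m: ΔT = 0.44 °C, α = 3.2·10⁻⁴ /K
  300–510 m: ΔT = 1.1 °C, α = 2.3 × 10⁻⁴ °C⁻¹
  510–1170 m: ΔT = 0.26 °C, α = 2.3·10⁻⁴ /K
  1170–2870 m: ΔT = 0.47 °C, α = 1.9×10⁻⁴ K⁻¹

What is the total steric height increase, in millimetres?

Layer 1: 300 × 0.44 × 3.2×10⁻⁴ = 0.04224 m
2.3×10⁻⁴ × 210 × 1.1 = 0.05313 m
510–1170 m: 0.26 × 2.3×10⁻⁴ × 660 = 0.039468 m
1700 × 0.47 × 1.9×10⁻⁴ = 0.15181 m
Δh = 0.04224 + 0.05313 + 0.039468 + 0.15181 = 0.286648 m ≈ 290 mm

290 mm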